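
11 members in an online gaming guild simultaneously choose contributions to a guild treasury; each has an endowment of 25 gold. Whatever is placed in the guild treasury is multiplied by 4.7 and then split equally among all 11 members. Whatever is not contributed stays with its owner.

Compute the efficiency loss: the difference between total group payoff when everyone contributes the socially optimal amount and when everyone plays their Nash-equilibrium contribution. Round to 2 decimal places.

Each contributed unit returns 4.7/11 = 0.4273 to its contributor — below 1 — so contributing 0 is dominant for every player. At the Nash equilibrium everyone keeps their 25, and the group total is 11 × 25 = 275.
Each contributed unit returns 4.700 to the group as a whole (0.4273 to each of 11 players), which exceeds 1, so the social optimum is full contribution: group total = 4.700 × 275 = 1292.50.
Efficiency loss = 1292.50 − 275 = 1017.50.

1017.50 gold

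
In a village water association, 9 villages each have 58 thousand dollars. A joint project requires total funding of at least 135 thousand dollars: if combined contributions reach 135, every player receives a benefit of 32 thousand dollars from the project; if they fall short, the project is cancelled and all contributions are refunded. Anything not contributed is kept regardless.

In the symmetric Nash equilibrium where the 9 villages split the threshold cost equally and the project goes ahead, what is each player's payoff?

Equal share of the threshold: 135/9 = 15.
At this profile no one gains by cutting their contribution: any cut drops the total below 135, the project is cancelled, contributions are refunded, and the deviator ends with 58, which is less than 58 − 15 + 32 = 75. Contributing more than 15 just wastes the excess. So contributing exactly 15 is a best response.
Each player's payoff: 58 − 15 + 32 = 75.

75 thousand dollars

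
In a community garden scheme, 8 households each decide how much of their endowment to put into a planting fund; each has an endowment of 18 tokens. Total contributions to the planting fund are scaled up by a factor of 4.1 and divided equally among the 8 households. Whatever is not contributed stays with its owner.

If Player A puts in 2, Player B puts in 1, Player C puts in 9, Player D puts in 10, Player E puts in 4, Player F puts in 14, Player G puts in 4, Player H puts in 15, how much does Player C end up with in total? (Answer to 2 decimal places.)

39.24 tokens

Total contributed: 2 + 1 + 9 + 10 + 4 + 14 + 4 + 15 = 59.
Each receives 4.1 × 59 / 8 = 30.24 from the planting fund.
Player C keeps 18 − 9 = 9, so Player C's payoff is 9 + 30.24 = 39.24.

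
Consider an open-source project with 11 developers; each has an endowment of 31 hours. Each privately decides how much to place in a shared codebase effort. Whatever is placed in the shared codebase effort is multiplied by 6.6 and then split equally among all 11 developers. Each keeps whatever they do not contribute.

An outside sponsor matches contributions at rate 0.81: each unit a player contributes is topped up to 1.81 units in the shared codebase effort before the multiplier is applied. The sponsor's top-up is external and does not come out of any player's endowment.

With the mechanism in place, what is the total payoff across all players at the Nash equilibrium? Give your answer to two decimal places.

4073.59 hours

With the mechanism, a contributed unit returns 6.6 × 1.81 / 11 = 1.0860 per unit of net cost to the contributor — now above 1 — so contributing fully is weakly dominant for every player.
So the Nash equilibrium is full contribution by all 11; the group earns 6.6 × 1.81 × 341 = 4073.59.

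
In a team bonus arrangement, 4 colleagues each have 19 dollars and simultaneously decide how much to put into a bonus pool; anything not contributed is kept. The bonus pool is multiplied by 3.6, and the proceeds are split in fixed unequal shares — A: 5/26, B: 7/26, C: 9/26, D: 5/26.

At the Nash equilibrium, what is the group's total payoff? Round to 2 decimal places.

For player j, contributing a unit is worthwhile iff 3.6 × (j's share) ≥ 1, i.e. iff j's share is at least 0.2778.
Only C (9/26) clears that bar, contributing 19; the remaining 3 contribute 0. Total contributed: 19.
The bonus pool pays out 3.6 × 19 = 68.40 in total (split across the unequal shares, but the aggregate is all that matters for the group sum).
The 3 free-riders keep 19 each, adding 57. Group total = 57 + 68.40 = 125.40.

125.40 dollars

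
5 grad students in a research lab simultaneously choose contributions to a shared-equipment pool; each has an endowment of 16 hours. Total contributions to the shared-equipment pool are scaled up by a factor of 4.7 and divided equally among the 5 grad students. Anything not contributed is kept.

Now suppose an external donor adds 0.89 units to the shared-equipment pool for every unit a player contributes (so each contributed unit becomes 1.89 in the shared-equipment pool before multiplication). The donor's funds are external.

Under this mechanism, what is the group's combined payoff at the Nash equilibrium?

710.64 hours

With the mechanism, a contributed unit returns 4.7 × 1.89 / 5 = 1.7766 per unit of net cost to the contributor — now above 1 — so contributing fully is weakly dominant for every player.
At the Nash equilibrium everyone contributes 16. Group total payoff = 4.7 × 1.89 × 80 = 710.64.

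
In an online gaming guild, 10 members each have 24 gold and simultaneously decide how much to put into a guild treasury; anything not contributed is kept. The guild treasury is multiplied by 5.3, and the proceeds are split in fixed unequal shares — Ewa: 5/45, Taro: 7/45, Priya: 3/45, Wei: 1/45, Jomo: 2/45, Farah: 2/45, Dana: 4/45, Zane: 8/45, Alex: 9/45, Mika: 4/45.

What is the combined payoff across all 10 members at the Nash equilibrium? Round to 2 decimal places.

343.20 gold

Player j's private return per contributed unit is 5.3 × (j's share). Contributing is weakly dominant for j when that share is at least 1/5.3 = 0.1887, and contributing 0 is dominant otherwise.
Only Alex (9/45) clears that bar, contributing 24; the remaining 9 contribute 0. Total contributed: 24.
The guild treasury pays out 5.3 × 24 = 127.20 in total (split across the unequal shares, but the aggregate is all that matters for the group sum).
The 9 free-riders keep 24 each, adding 216. Group total = 216 + 127.20 = 343.20.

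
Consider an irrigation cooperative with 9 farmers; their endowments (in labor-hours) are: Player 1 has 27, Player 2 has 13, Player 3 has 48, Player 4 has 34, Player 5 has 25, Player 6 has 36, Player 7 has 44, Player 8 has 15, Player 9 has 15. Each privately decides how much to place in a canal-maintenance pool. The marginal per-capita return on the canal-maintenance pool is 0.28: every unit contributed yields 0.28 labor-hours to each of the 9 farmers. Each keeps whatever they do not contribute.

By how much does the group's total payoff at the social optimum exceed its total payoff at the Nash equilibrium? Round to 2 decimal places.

The private return per contributed unit is 0.28 < 1 for everyone, so the Nash equilibrium is zero contribution and the group total is Σ E_j = 27 + 13 + 48 + 34 + 25 + 36 + 44 + 15 + 15 = 257.
Each contributed unit returns 2.520 to the group, so the social optimum is full contribution by everyone: group total = 2.520 × 257 = 647.64.
Efficiency loss = (2.520 − 1) × 257 = 390.64.

390.64 labor-hours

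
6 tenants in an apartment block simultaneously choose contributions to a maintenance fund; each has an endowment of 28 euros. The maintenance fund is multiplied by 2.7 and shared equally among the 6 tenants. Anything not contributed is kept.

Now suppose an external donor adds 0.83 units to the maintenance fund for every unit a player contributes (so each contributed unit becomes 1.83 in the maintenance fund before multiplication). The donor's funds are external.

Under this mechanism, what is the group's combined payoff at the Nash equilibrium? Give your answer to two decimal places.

The effective private return is 2.7 × 1.83 / 6 = 0.8235, which is still under 1, so the mechanism doesn't change anyone's dominant strategy: zero contribution.
Everyone keeps their endowment and the group total is 6 × 28 = 168.

168.00 euros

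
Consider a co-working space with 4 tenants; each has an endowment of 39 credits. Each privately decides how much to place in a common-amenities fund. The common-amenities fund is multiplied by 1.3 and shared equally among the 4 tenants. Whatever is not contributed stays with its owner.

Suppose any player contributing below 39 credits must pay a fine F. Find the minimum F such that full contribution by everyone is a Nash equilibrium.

26.33 credits

Given the others contribute fully, the best deviation is to contribute 0 (any partial contribution still incurs the fine and gives up units whose private return 0.3250 is below 1).
Deviating from 39 to 0 saves 39 credits but forfeits the deviator's share of the drop in the common-amenities fund: 1.3/4 × 39 = 12.67.
So the deviation gain is 39 − 12.67 = 26.33, and the fine must be at least 26.33 credits to wipe it out.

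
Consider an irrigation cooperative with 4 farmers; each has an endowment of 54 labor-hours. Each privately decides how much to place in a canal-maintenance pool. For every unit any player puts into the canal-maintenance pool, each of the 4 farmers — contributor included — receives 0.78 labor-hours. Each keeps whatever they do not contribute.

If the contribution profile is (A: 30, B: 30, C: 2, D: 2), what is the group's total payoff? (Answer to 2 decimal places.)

351.68 labor-hours

Total contributed: 30 + 30 + 2 + 2 = 64; total kept: 4 × 54 − 64 = 152.
The canal-maintenance pool pays out 0.78 × 4 × 64 = 199.68 in aggregate.
Group total = 152 + 199.68 = 351.68.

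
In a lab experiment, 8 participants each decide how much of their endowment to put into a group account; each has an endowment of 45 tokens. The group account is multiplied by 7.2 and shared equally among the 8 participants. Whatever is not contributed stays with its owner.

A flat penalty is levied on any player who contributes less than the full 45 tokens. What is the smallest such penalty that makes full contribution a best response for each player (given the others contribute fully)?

Given the others contribute fully, the best deviation is to contribute 0 (any partial contribution still incurs the fine and gives up units whose private return 0.9000 is below 1).
Deviating from 45 to 0 saves 45 tokens but forfeits the deviator's share of the drop in the group account: 7.2/8 × 45 = 40.50.
So the deviation gain is 45 − 40.50 = 4.50, and the fine must be at least 4.50 tokens to wipe it out.

4.50 tokens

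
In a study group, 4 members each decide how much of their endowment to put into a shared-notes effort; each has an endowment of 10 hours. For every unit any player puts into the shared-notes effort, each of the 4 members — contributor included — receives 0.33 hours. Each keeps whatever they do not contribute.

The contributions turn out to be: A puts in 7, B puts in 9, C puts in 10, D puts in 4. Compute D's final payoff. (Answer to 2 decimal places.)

Total contributed: 7 + 9 + 10 + 4 = 30.
Each receives 0.33 × 30 = 9.90 from the shared-notes effort.
D keeps 10 − 4 = 6, so D's payoff is 6 + 9.90 = 15.90.

15.90 hours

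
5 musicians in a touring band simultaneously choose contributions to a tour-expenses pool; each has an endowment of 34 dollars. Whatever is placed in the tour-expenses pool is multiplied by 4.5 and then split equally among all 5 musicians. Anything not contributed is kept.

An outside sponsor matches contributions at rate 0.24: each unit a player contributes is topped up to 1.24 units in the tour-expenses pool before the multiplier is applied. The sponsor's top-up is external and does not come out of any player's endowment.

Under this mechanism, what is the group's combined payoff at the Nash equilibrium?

948.60 dollars

With the mechanism, a contributed unit returns 4.5 × 1.24 / 5 = 1.1160 per unit of net cost to the contributor — now above 1 — so contributing fully is weakly dominant for every player.
At the Nash equilibrium everyone contributes 34. Group total payoff = 4.5 × 1.24 × 170 = 948.60.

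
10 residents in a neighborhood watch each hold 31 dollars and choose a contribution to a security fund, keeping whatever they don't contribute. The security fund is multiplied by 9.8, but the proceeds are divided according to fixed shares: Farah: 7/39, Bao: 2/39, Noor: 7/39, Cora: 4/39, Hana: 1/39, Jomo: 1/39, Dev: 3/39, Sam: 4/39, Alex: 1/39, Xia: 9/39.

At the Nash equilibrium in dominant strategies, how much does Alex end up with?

69.95 dollars

Player j's private return per contributed unit is 9.8 × (j's share). Contributing is weakly dominant for j when that share is at least 1/9.8 = 0.1020, and contributing 0 is dominant otherwise.
Farah, Noor, Cora, Sam and Xia clear that bar, contributing 31 each; the remaining 5 contribute 0. Total contributed: 155.
Alex keeps 31 and receives 9.8 × 155 × 1/39 = 38.95 from the security fund, for a payoff of 69.95.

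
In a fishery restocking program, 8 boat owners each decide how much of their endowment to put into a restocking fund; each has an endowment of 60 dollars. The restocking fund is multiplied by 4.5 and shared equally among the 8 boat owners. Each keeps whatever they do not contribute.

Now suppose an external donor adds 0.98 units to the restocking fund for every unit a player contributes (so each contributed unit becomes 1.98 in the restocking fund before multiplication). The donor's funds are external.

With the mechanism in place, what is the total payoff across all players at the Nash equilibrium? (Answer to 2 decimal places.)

4276.80 dollars

Under the mechanism each unit contributed yields 4.5 × 1.98 / 8 = 1.1138 back to its contributor per unit of net cost, which exceeds 1, making full contribution the dominant choice for everyone.
So the Nash equilibrium is full contribution by all 8; the group earns 4.5 × 1.98 × 480 = 4276.80.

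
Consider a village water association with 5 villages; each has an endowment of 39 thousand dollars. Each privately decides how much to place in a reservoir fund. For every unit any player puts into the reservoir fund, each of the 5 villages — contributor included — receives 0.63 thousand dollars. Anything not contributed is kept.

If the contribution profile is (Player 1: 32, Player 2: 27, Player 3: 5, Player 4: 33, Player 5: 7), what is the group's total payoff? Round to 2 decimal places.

418.60 thousand dollars

Total contributed: 32 + 27 + 5 + 33 + 7 = 104; total kept: 5 × 39 − 104 = 91.
The reservoir fund pays out 0.63 × 5 × 104 = 327.60 in aggregate.
Group total = 91 + 327.60 = 418.60.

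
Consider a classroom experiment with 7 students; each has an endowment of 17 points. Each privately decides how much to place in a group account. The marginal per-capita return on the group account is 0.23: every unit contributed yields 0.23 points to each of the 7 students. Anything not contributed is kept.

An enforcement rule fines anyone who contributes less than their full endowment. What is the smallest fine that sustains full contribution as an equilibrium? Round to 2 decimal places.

13.09 points

Given the others contribute fully, the best deviation is to contribute 0 (any partial contribution still incurs the fine and gives up units whose private return 0.23 is below 1).
Deviating from 17 to 0 saves 17 points but forfeits the deviator's share of the drop in the group account: 0.23 × 17 = 3.91.
So the deviation gain is 17 − 3.91 = 13.09, and the fine must be at least 13.09 points to wipe it out.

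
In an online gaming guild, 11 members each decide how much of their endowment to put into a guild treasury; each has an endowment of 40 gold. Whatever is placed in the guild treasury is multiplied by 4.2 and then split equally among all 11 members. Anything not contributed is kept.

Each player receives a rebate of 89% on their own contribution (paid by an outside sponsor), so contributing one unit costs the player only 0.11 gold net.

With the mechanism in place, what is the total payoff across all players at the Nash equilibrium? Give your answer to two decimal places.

2239.60 gold

With the mechanism, a contributed unit returns (4.2/11) / 0.11 = 3.4711 per unit of net cost to the contributor — now above 1 — so contributing fully is weakly dominant for every player.
So the Nash equilibrium is full contribution by all 11; the group earns 11 × (40 × 0.89 + 4.2 × 40) = 2239.60.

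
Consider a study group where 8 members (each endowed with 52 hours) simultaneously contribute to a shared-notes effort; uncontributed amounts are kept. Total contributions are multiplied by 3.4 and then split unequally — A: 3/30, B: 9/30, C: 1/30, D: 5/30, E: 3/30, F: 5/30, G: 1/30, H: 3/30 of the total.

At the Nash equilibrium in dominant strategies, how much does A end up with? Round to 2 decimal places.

69.68 hours

Player j's private return per contributed unit is 3.4 × (j's share). Contributing is weakly dominant for j when that share is at least 1/3.4 = 0.2941, and contributing 0 is dominant otherwise.
B alone (share 9/30) is above the threshold, contributing 52; the remaining 7 contribute 0. Total contributed: 52.
A keeps 52 and receives 3.4 × 52 × 3/30 = 17.68 from the shared-notes effort, for a payoff of 69.68.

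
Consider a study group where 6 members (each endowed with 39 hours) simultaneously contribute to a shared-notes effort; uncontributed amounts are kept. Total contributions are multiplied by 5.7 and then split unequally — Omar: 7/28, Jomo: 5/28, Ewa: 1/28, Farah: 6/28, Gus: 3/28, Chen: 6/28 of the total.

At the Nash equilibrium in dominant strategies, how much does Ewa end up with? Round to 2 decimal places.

70.76 hours

For player j, contributing a unit is worthwhile iff 5.7 × (j's share) ≥ 1, i.e. iff j's share is at least 0.1754.
Omar, Jomo, Farah and Chen clear that bar, contributing 39 each; the remaining 2 contribute 0. Total contributed: 156.
Ewa keeps 39 and receives 5.7 × 156 × 1/28 = 31.76 from the shared-notes effort, for a payoff of 70.76.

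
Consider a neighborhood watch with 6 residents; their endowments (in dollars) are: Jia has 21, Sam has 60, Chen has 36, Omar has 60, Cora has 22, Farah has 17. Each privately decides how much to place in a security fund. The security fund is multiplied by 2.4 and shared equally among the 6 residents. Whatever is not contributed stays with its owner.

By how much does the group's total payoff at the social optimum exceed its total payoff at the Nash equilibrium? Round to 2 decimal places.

The private return per contributed unit is 2.4/6 = 0.4000 < 1 for every player regardless of endowment, so the Nash equilibrium is zero contribution and the group total is Σ E_j = 21 + 60 + 36 + 60 + 22 + 17 = 216.
Each contributed unit returns 2.400 to the group, so the social optimum is full contribution by everyone: group total = 2.400 × 216 = 518.40.
Efficiency loss = (2.400 − 1) × 216 = 302.40.

302.40 dollars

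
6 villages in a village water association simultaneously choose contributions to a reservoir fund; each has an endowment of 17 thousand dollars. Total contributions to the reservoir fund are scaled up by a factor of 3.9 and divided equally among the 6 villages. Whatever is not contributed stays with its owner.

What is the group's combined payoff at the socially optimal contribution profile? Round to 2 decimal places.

Each contributed unit returns 3.900 to the group as a whole (0.6500 to each of 6 players), which exceeds 1, so the social optimum is full contribution: group total = 3.900 × 102 = 397.80.

397.80 thousand dollars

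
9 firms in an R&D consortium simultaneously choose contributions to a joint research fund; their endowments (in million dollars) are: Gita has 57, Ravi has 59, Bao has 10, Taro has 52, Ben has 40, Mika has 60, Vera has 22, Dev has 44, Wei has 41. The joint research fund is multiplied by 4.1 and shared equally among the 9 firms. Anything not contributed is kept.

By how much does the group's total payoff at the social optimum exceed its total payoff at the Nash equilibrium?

1193.50 million dollars

The private return per contributed unit is 4.1/9 = 0.4556 < 1 for every player regardless of endowment, so the Nash equilibrium is zero contribution and the group total is Σ E_j = 57 + 59 + 10 + 52 + 40 + 60 + 22 + 44 + 41 = 385.
Each contributed unit returns 4.100 to the group, so the social optimum is full contribution by everyone: group total = 4.100 × 385 = 1578.50.
Efficiency loss = (4.100 − 1) × 385 = 1193.50.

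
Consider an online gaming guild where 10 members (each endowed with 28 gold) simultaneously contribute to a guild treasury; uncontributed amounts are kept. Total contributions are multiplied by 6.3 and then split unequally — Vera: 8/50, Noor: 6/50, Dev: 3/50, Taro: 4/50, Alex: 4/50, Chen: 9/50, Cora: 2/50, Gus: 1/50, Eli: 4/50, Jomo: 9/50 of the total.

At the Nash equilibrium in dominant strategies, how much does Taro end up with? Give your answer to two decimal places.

70.34 gold

Each unit j contributes comes back to j as 6.3 × (j's share), so j prefers to contribute only if that share exceeds 1/6.3 = 0.1587; otherwise keeping the unit dominates.
Vera, Chen and Jomo are above the threshold, contributing 28 each; the remaining 7 contribute 0. Total contributed: 84.
Taro keeps 28 and receives 6.3 × 84 × 4/50 = 42.34 from the guild treasury, for a payoff of 70.34.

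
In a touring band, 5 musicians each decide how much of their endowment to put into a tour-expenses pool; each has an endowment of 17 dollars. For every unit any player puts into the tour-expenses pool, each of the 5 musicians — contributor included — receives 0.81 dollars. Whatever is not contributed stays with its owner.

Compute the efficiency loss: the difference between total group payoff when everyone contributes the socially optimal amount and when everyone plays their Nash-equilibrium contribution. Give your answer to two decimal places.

The private return per contributed unit is 0.81 < 1, so contributing 0 is dominant for every player. At the Nash equilibrium everyone keeps their 17, and the group total is 5 × 17 = 85.
Each contributed unit returns 4.050 to the group as a whole (0.81 to each of 5 players), which exceeds 1, so the social optimum is full contribution: group total = 4.050 × 85 = 344.25.
Efficiency loss = 344.25 − 85 = 259.25.

259.25 dollars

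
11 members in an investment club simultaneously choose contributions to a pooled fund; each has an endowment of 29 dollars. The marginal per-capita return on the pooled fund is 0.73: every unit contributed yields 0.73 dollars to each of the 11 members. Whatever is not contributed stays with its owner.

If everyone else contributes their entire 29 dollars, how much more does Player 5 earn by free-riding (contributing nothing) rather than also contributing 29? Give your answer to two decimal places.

Switching from a contribution of 29 to 0 lets Player 5 keep an extra 29 dollars, but lowers the pooled fund by 29, which costs Player 5 their own share of that drop: 0.73 × 29 = 21.17.
Net gain = 29 − 21.17 = 7.83. The private return per contributed unit (0.73) is below 1, so free-riding is indeed the best response regardless of what the others do.

7.83 dollars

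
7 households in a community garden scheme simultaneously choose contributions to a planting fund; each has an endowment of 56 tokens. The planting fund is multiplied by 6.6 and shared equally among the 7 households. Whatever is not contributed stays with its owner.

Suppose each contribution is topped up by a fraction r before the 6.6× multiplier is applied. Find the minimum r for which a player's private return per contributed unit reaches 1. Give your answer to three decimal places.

With matching at rate r, one contributed unit becomes (1 + r) in the planting fund and returns 6.6 × (1 + r) / 7 to the contributor.
Setting this equal to 1: 1 + r = 7/6.6 = 1.0606.
So the minimum matching rate is r = 1.0606 − 1 = 0.061.

0.061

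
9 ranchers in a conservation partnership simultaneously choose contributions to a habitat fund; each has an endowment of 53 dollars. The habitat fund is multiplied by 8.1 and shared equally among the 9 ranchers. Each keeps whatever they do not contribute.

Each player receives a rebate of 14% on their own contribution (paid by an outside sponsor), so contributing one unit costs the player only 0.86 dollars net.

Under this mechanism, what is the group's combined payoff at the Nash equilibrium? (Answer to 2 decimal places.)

The effective private return per unit is now (8.1/9) / 0.86 = 1.0465 > 1, so every player's dominant strategy flips to full contribution.
At the Nash equilibrium everyone contributes 53. Group total payoff = 9 × (53 × 0.14 + 8.1 × 53) = 3930.48.

3930.48 dollars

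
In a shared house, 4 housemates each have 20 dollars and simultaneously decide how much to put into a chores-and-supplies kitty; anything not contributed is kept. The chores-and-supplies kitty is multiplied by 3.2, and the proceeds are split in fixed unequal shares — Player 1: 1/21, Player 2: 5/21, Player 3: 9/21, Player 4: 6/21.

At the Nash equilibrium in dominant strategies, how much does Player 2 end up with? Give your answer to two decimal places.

Player j's private return per contributed unit is 3.2 × (j's share). Contributing is weakly dominant for j when that share is at least 1/3.2 = 0.3125, and contributing 0 is dominant otherwise.
The only share above 0.3125 is Player 3's 9/21, contributing 20; the remaining 3 contribute 0. Total contributed: 20.
Player 2 keeps 20 and receives 3.2 × 20 × 5/21 = 15.24 from the chores-and-supplies kitty, for a payoff of 35.24.

35.24 dollars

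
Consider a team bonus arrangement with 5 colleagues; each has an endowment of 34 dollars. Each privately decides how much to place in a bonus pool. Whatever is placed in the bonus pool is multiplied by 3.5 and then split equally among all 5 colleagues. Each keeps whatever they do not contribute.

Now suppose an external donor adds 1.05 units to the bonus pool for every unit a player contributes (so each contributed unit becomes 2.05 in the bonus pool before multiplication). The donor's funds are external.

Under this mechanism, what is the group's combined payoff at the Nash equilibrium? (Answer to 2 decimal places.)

Under the mechanism each unit contributed yields 3.5 × 2.05 / 5 = 1.4350 back to its contributor per unit of net cost, which exceeds 1, making full contribution the dominant choice for everyone.
At the Nash equilibrium everyone contributes 34. Group total payoff = 3.5 × 2.05 × 170 = 1219.75.

1219.75 dollars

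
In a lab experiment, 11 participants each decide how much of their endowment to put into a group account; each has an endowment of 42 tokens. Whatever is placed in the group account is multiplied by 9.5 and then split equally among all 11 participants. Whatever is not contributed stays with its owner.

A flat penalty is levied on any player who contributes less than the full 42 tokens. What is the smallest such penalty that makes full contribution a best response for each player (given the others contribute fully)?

Given the others contribute fully, the best deviation is to contribute 0 (any partial contribution still incurs the fine and gives up units whose private return 0.8636 is below 1).
Deviating from 42 to 0 saves 42 tokens but forfeits the deviator's share of the drop in the group account: 9.5/11 × 42 = 36.27.
So the deviation gain is 42 − 36.27 = 5.73, and the fine must be at least 5.73 tokens to wipe it out.

5.73 tokens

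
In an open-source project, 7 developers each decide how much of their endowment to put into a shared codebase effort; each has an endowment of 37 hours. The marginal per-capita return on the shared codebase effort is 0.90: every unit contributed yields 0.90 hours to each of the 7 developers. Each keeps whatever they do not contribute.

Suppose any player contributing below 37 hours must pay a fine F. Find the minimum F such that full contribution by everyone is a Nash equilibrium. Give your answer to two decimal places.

Given the others contribute fully, the best deviation is to contribute 0 (any partial contribution still incurs the fine and gives up units whose private return 0.90 is below 1).
Deviating from 37 to 0 saves 37 hours but forfeits the deviator's share of the drop in the shared codebase effort: 0.90 × 37 = 33.30.
So the deviation gain is 37 − 33.30 = 3.70, and the fine must be at least 3.70 hours to wipe it out.

3.70 hours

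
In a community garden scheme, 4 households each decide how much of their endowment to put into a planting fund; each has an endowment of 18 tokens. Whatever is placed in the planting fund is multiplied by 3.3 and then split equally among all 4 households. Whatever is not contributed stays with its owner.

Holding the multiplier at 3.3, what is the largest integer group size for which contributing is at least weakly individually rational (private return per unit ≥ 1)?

3

Private return per unit is 3.3/(group size), which is ≥ 1 whenever the group size is ≤ 3.3.
The largest such integer is 3.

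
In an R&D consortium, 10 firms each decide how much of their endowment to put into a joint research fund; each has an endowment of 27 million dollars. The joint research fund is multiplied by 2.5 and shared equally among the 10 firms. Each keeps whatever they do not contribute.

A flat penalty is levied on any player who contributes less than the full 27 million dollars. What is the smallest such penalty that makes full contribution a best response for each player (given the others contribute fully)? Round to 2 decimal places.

Given the others contribute fully, the best deviation is to contribute 0 (any partial contribution still incurs the fine and gives up units whose private return 0.2500 is below 1).
Deviating from 27 to 0 saves 27 million dollars but forfeits the deviator's share of the drop in the joint research fund: 2.5/10 × 27 = 6.75.
So the deviation gain is 27 − 6.75 = 20.25, and the fine must be at least 20.25 million dollars to wipe it out.

20.25 million dollars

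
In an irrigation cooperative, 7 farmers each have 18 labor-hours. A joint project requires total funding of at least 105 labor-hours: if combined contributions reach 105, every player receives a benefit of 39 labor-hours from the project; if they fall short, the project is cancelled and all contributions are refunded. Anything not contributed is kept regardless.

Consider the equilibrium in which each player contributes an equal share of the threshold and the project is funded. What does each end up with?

42 labor-hours

Equal share of the threshold: 105/7 = 15.
At this profile no one gains by cutting their contribution: any cut drops the total below 105, the project is cancelled, contributions are refunded, and the deviator ends with 18, which is less than 18 − 15 + 39 = 42. Contributing more than 15 just wastes the excess. So contributing exactly 15 is a best response.
Each player's payoff: 18 − 15 + 39 = 42.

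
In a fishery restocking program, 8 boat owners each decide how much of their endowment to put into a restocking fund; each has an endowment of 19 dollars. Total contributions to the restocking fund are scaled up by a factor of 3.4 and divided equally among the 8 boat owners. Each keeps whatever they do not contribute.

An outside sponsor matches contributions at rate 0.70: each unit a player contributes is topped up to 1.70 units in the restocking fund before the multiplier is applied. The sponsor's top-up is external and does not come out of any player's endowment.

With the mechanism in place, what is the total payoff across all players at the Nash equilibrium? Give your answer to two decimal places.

152.00 dollars

With the mechanism, a contributed unit returns 3.4 × 1.70 / 8 = 0.7225 per unit of net cost — still below 1 — so contributing 0 remains dominant for every player.
At the Nash equilibrium no one contributes; group total payoff = 8 × 19 = 152.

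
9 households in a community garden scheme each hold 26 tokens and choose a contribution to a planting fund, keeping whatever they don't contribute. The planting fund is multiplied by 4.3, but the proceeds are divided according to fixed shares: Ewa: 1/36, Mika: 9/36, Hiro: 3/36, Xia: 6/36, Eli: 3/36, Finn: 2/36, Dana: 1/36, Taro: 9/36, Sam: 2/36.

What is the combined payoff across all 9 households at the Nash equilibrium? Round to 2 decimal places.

For player j, contributing a unit is worthwhile iff 4.3 × (j's share) ≥ 1, i.e. iff j's share is at least 0.2326.
The shares above 0.2326 belong to Mika and Taro, contributing 26 each; the remaining 7 contribute 0. Total contributed: 52.
The planting fund pays out 4.3 × 52 = 223.60 in total (split across the unequal shares, but the aggregate is all that matters for the group sum).
The 7 free-riders keep 26 each, adding 182. Group total = 182 + 223.60 = 405.60.

405.60 tokens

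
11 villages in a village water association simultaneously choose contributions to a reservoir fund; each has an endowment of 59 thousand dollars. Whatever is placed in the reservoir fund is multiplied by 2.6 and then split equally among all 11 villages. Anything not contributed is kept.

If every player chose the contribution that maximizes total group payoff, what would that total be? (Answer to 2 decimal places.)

1687.40 thousand dollars

Each contributed unit returns 2.600 to the group as a whole (0.2364 to each of 11 players), which exceeds 1, so the social optimum is full contribution: group total = 2.600 × 649 = 1687.40.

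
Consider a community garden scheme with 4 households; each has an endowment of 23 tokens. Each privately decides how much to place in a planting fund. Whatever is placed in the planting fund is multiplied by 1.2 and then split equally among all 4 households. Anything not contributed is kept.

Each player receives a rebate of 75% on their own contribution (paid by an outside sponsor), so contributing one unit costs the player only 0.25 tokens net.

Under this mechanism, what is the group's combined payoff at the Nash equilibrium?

The effective private return per unit is now (1.2/4) / 0.25 = 1.2000 > 1, so every player's dominant strategy flips to full contribution.
At the Nash equilibrium everyone contributes 23. Group total payoff = 4 × (23 × 0.75 + 1.2 × 23) = 179.40.

179.40 tokens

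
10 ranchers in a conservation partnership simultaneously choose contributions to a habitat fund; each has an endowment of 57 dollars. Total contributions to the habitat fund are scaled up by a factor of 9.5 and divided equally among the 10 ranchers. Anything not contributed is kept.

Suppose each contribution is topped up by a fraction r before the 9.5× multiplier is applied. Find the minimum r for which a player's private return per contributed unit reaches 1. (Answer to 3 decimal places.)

0.053

With matching at rate r, one contributed unit becomes (1 + r) in the habitat fund and returns 9.5 × (1 + r) / 10 to the contributor.
Setting this equal to 1: 1 + r = 10/9.5 = 1.0526.
So the minimum matching rate is r = 1.0526 − 1 = 0.053.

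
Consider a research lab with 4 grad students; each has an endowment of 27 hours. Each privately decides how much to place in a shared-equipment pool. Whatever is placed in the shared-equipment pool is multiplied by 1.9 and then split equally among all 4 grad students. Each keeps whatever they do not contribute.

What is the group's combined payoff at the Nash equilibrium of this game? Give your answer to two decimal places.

108.00 hours

Each contributed unit returns 1.9/4 = 0.4750 to its contributor — below 1 — so contributing 0 is dominant for every player. At the Nash equilibrium everyone keeps their 27, and the group total is 4 × 27 = 108.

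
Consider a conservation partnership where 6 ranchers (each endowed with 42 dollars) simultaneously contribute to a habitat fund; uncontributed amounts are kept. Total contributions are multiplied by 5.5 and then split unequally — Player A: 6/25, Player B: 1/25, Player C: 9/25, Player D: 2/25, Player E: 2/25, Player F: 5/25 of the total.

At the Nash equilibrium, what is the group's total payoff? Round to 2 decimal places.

819.00 dollars

Each unit j contributes comes back to j as 5.5 × (j's share), so j prefers to contribute only if that share exceeds 1/5.5 = 0.1818; otherwise keeping the unit dominates.
Player A, Player C and Player F are above the threshold, contributing 42 each; the remaining 3 contribute 0. Total contributed: 126.
The habitat fund pays out 5.5 × 126 = 693.00 in total (split across the unequal shares, but the aggregate is all that matters for the group sum).
The 3 free-riders keep 42 each, adding 126. Group total = 126 + 693.00 = 819.00.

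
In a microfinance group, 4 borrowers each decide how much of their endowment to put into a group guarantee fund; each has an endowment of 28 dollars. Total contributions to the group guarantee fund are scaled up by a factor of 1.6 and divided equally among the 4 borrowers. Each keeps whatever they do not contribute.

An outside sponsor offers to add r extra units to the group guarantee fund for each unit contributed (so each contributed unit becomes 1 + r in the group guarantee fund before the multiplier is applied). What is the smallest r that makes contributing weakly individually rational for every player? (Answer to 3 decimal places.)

1.500

With matching at rate r, one contributed unit becomes (1 + r) in the group guarantee fund and returns 1.6 × (1 + r) / 4 to the contributor.
Setting this equal to 1: 1 + r = 4/1.6 = 2.5000.
So the minimum matching rate is r = 2.5000 − 1 = 1.500.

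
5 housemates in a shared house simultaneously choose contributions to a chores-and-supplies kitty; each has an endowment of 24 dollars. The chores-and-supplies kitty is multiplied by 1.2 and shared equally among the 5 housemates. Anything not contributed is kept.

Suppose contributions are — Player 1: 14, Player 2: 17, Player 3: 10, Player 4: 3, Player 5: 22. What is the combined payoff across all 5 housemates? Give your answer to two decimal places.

Total contributed: 14 + 17 + 10 + 3 + 22 = 66; total kept: 5 × 24 − 66 = 54.
The chores-and-supplies kitty pays out 1.2 × 66 = 79.20 in aggregate.
Group total = 54 + 79.20 = 133.20.

133.20 dollars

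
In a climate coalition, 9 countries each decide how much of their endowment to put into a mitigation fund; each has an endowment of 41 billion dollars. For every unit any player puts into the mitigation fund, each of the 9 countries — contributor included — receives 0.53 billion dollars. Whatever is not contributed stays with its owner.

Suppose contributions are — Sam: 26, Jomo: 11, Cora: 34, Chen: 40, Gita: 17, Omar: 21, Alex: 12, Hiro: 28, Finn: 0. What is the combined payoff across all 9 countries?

Total contributed: 26 + 11 + 34 + 40 + 17 + 21 + 12 + 28 + 0 = 189; total kept: 9 × 41 − 189 = 180.
The mitigation fund pays out 0.53 × 9 × 189 = 901.53 in aggregate.
Group total = 180 + 901.53 = 1081.53.

1081.53 billion dollars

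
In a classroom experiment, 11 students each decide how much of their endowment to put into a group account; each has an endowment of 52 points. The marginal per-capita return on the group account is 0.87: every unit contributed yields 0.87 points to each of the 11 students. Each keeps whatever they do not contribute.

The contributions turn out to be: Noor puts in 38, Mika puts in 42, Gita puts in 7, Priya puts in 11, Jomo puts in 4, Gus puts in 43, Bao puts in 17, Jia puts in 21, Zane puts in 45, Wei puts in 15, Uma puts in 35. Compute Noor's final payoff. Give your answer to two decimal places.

255.86 points

Total contributed: 38 + 42 + 7 + 11 + 4 + 43 + 17 + 21 + 45 + 15 + 35 = 278.
Each receives 0.87 × 278 = 241.86 from the group account.
Noor keeps 52 − 38 = 14, so Noor's payoff is 14 + 241.86 = 255.86.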